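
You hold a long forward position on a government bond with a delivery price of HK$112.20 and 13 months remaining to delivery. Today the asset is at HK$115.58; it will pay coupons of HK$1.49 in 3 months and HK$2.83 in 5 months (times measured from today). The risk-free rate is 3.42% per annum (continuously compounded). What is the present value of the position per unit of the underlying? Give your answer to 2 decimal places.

HK$3.19

PV(remaining coupons) I = 1.49·e^(−0.0342·3/12) + 2.83·e^(−0.0342·5/12) = 4.2673
Current forward F = (S − I)·e^(rT) = (115.58 − 4.2673)·e^(0.0342·13/12) = 111.3127 × 1.037745 = 115.5142
Value (long) = (F − K)·e^(−rT) = (115.5142 − 112.20) × 0.963628 = 3.1937
Value = HK$3.19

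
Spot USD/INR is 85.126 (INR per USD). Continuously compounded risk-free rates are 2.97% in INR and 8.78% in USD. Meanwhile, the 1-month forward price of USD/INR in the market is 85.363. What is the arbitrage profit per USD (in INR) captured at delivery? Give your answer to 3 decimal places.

Fair forward: F* = S·e^(carry·T), with carry = (r_INR − r_USD) = 0.0297 − 0.0878 = -0.0581
F* = 85.126 · e^(-0.0581 × 1/12) = 85.126 · e^-0.004842 = 85.126 × 0.995170 = 84.7148
Market 85.363 > fair 84.7148: forward overpriced → cash-and-carry (buy spot, short the forward).
At maturity, profit = |F_mkt − F*| = |85.363 − 84.7148| = 0.648 per USD (in INR)

0.648 per USD (in INR)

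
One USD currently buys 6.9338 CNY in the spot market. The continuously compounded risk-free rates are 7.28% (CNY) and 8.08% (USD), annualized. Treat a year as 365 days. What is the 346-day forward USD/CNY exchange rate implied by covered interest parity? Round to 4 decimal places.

F = S·e^((r_CNY − r_USD)T) = 6.9338 · e^((0.0728 − 0.0808) × 346/365)
= 6.9338 · e^-0.007584 = 6.9338 × 0.992445
F = 6.8814 CNY per USD

6.8814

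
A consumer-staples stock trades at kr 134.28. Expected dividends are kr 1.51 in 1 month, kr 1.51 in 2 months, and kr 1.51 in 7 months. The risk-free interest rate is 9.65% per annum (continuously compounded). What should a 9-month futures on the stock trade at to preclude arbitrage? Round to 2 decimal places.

kr 139.62

PV(dividends) I = 1.51·e^(−0.0965·1/12) + 1.51·e^(−0.0965·2/12) + 1.51·e^(−0.0965·7/12)
I = 1.4979 + 1.4859 + 1.4273 = 4.4111
F = (S − I)·e^(rT) = (134.28 − 4.4111) · e^(0.0965·9/12)
= 129.8689 · e^0.072375 = 129.8689 × 1.075058 = kr 139.62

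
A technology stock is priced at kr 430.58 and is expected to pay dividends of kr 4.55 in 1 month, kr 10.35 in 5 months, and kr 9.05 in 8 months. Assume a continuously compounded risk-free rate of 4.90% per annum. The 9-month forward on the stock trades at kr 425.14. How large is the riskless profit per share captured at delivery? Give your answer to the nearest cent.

PV(dividends) I = 4.55·e^(−0.0490·1/12) + 10.35·e^(−0.0490·5/12) + 9.05·e^(−0.0490·8/12) = 23.4314
Fair forward F* = (S − I)·e^(rT) = (430.58 − 23.4314)·e^0.036750 = 407.1486 × 1.037434 = 422.3898
Market kr 425.14 > fair 422.3898: forward overpriced → cash-and-carry (borrow at r, buy the stock and collect the dividends, short the forward).
Profit at T = |F_mkt − F*| = |425.14 − 422.3898| = kr 2.75 per share

kr 2.75 per share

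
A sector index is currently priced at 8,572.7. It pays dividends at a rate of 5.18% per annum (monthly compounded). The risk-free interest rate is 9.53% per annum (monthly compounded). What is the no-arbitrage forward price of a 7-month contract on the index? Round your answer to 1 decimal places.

F = S · (1+r/12)^(12T) / (1+q/12)^(12T)
= 8572.7 × 1.056934 / 1.030611 = 8572.7 × 1.025541
F = 8,791.7

8,791.7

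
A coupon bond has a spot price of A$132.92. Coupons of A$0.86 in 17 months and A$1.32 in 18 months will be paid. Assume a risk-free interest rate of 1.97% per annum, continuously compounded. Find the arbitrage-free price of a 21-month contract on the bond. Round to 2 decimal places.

PV(coupons) I = 0.86·e^(−0.0197·17/12) + 1.32·e^(−0.0197·18/12)
I = 0.8363 + 1.2816 = 2.1179
F = (S − I)·e^(rT) = (132.92 − 2.1179) · e^(0.0197·21/12)
= 130.8021 · e^0.034475 = 130.8021 × 1.035076 = A$135.39

A$135.39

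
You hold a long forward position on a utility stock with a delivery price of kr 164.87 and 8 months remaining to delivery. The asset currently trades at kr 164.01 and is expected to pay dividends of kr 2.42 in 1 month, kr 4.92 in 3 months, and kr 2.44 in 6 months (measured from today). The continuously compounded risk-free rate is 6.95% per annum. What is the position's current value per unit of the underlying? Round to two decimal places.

-kr 2.99

PV(remaining dividends) I = 2.42·e^(−0.0695·1/12) + 4.92·e^(−0.0695·3/12) + 2.44·e^(−0.0695·6/12) = 9.5979
Current forward F = (S − I)·e^(rT) = (164.01 − 9.5979)·e^(0.0695·8/12) = 154.4121 × 1.047423 = 161.7348
Value (long) = (F − K)·e^(−rT) = (161.7348 − 164.87) × 0.954724 = -2.9933
Value = -kr 2.99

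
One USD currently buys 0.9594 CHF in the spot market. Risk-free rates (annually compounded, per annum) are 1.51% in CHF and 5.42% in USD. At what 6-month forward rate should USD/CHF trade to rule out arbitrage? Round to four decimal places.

0.9414

By covered interest parity, F = S · (1+r_CHF)^T / (1+r_USD)^T
= 0.9594 × 1.007522 / 1.026742 = 0.9594 × 0.981281
F = 0.9414 CHF per USD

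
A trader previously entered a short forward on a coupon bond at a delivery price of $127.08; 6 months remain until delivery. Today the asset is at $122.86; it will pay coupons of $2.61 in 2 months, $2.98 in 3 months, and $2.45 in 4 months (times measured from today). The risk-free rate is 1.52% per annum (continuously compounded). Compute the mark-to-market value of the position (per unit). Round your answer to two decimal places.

$11.27

PV(remaining coupons) I = 2.61·e^(−0.0152·2/12) + 2.98·e^(−0.0152·3/12) + 2.45·e^(−0.0152·4/12) = 8.0097
Current forward F = (S − I)·e^(rT) = (122.86 − 8.0097)·e^(0.0152·6/12) = 114.8503 × 1.007629 = 115.7265
Value (long) = (F − K)·e^(−rT) = (115.7265 − 127.08) × 0.992429 = -11.2675
Short position value = −(long value) = $11.27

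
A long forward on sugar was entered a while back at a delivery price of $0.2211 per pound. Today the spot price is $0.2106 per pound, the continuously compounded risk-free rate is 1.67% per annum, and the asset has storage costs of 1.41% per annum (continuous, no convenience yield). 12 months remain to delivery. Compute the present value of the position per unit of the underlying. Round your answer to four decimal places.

-$0.0038 per pound

Current fair forward for the remaining 12 months: F = S·e^((r + u)·T), (r + u) = 0.0167 + 0.0141 = 0.0308
F = 0.2106 · e^(0.0308 × 12/12) = 0.2106 × 1.031279 = 0.2172
Value of long forward = (F − K)·e^(−rT) = (0.2172 − 0.2211) · e^(−0.0167·12/12)
= -0.0039 × 0.983439 = -0.0038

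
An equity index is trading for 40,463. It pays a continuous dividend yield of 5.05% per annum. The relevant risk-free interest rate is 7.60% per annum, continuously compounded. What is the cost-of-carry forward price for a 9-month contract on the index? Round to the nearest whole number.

41,244

F = S·e^((r − q)T) = 40463 · e^((0.0760 − 0.0505) × 9/12)
= 40463 · e^0.019125 = 40463 × 1.019309
F = 41,244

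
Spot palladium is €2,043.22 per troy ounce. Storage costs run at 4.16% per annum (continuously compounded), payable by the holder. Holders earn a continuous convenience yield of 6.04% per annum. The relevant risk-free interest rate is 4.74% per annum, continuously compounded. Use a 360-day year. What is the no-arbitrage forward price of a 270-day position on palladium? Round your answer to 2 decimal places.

€2,087.52 per troy ounce

Net carry = r + u − y = 0.0474 + 0.0416 − 0.0604 = 0.0286
F = S·e^((r+u−y)T) = 2043.22 · e^(0.0286 × 270/360) = 2043.22 · e^0.02145000
= 2043.22 × 1.02168170 = €2,087.52 per troy ounce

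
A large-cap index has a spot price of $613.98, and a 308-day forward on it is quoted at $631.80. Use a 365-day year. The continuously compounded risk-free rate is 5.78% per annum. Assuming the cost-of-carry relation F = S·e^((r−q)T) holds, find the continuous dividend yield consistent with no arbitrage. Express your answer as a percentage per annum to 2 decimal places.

2.39%

From F = S·e^((r−q)T): (r − q) = ln(F/S)/T
ln(631.80/613.98) = ln(1.029024) = 0.028611
(r − q) = 0.028611 / (308/365) = 0.033906
q = r − ln(F/S)/T = 0.0578 − 0.033906 = 0.023894
q = 2.39%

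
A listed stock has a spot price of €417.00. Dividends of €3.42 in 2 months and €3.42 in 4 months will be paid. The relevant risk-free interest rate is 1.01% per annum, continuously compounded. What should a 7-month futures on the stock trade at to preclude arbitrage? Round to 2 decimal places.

PV(dividends) I = 3.42·e^(−0.0101·2/12) + 3.42·e^(−0.0101·4/12)
I = 3.4142 + 3.4085 = 6.8227
F = (S − I)·e^(rT) = (417.00 − 6.8227) · e^(0.0101·7/12)
= 410.1773 · e^0.005892 = 410.1773 × 1.005909 = €412.60

€412.60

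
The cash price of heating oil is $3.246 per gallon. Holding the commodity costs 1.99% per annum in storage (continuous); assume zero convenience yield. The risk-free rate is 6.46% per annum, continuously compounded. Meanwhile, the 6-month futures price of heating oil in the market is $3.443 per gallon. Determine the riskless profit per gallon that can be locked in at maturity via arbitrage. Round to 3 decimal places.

Fair futures: F* = S·e^(carry·T), with carry = (r + u) = 0.0646 + 0.0199 = 0.0845
F* = 3.246 · e^(0.0845 × 6/12) = 3.246 · e^0.042250 = 3.246 × 1.043155 = $3.3861
Market $3.443 > fair $3.3861: forward overpriced → cash-and-carry (buy spot, short the forward).
At maturity, profit = |F_mkt − F*| = |3.443 − 3.3861| = $0.057 per gallon

$0.057 per gallon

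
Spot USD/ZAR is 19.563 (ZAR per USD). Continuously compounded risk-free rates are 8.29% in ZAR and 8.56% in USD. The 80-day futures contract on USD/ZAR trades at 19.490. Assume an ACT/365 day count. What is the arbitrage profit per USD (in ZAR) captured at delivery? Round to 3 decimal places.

Fair futures: F* = S·e^(carry·T), with carry = (r_ZAR − r_USD) = 0.0829 − 0.0856 = -0.0027
F* = 19.563 · e^(-0.0027 × 80/365) = 19.563 · e^-0.000592 = 19.563 × 0.999408 = 19.5514
Market 19.490 < fair 19.5514: forward underpriced → reverse cash-and-carry (short spot, go long the forward).
At maturity, profit = |F_mkt − F*| = |19.490 − 19.5514| = 0.061 per USD (in ZAR)

0.061 per USD (in ZAR)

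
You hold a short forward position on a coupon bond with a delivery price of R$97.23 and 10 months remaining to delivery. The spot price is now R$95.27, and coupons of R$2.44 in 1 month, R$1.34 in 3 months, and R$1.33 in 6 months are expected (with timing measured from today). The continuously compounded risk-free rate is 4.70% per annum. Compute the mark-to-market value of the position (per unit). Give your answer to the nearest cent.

PV(remaining coupons) I = 2.44·e^(−0.0470·1/12) + 1.34·e^(−0.0470·3/12) + 1.33·e^(−0.0470·6/12) = 5.0539
Current forward F = (S − I)·e^(rT) = (95.27 − 5.0539)·e^(0.0470·10/12) = 90.2161 × 1.039944 = 93.8197
Value (long) = (F − K)·e^(−rT) = (93.8197 − 97.23) × 0.961590 = -3.2793
Short position value = −(long value) = R$3.28

R$3.28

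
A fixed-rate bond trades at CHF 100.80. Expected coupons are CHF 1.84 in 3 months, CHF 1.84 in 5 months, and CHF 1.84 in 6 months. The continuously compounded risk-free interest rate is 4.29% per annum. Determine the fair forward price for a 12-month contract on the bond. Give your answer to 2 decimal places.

PV(coupons) I = 1.84·e^(−0.0429·3/12) + 1.84·e^(−0.0429·5/12) + 1.84·e^(−0.0429·6/12)
I = 1.8204 + 1.8074 + 1.8010 = 5.4288
F = (S − I)·e^(rT) = (100.80 − 5.4288) · e^(0.0429·12/12)
= 95.3712 · e^0.042900 = 95.3712 × 1.043834 = CHF 99.55

CHF 99.55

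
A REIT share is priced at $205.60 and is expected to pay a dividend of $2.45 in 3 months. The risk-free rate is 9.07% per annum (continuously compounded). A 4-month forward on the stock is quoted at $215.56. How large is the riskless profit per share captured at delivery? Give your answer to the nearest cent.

PV(dividends) I = 2.45·e^(−0.0907·3/12) = 2.3951
Fair forward F* = (S − I)·e^(rT) = (205.60 − 2.3951)·e^0.030233 = 203.2049 × 1.030695 = 209.4423
Market $215.56 > fair 209.4423: forward overpriced → cash-and-carry (borrow at r, buy the stock and collect the dividends, short the forward).
Profit at T = |F_mkt − F*| = |215.56 − 209.4423| = $6.12 per share

$6.12 per share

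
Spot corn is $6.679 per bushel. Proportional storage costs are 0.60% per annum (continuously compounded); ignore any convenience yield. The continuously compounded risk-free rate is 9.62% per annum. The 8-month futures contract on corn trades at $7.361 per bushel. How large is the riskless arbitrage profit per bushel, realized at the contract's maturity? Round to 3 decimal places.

$0.211 per bushel

Fair futures: F* = S·e^(carry·T), with carry = (r + u) = 0.0962 + 0.0060 = 0.1022
F* = 6.679 · e^(0.1022 × 8/12) = 6.679 · e^0.068133 = 6.679 × 1.070508 = $7.1499
Market $7.361 > fair $7.1499: forward overpriced → cash-and-carry (buy spot, short the forward).
At maturity, profit = |F_mkt − F*| = |7.361 − 7.1499| = $0.211 per bushel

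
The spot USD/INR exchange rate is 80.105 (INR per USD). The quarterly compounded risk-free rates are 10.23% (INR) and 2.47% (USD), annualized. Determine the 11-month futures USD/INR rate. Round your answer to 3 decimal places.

By covered interest parity, F = S · (1+r_INR/4)^(4T) / (1+r_USD/4)^(4T)
= 80.105 × 1.097018 / 1.022829 = 80.105 × 1.072533
F = 85.915 INR per USD

85.915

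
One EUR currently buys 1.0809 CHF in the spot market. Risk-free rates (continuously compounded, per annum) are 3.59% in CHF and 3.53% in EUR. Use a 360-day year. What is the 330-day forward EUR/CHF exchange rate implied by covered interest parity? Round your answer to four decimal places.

F = S·e^((r_CHF − r_EUR)T) = 1.0809 · e^((0.0359 − 0.0353) × 330/360)
= 1.0809 · e^0.000550 = 1.0809 × 1.000550
F = 1.0815 CHF per EUR

1.0815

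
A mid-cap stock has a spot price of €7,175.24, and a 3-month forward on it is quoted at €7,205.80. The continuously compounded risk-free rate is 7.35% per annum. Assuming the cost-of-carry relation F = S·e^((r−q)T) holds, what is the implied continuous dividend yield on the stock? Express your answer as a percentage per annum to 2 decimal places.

From F = S·e^((r−q)T): (r − q) = ln(F/S)/T
ln(7205.80/7175.24) = ln(1.004259) = 0.004250
(r − q) = 0.004250 / (3/12) = 0.017000
q = r − ln(F/S)/T = 0.0735 − 0.017000 = 0.056500
q = 5.65%

5.65%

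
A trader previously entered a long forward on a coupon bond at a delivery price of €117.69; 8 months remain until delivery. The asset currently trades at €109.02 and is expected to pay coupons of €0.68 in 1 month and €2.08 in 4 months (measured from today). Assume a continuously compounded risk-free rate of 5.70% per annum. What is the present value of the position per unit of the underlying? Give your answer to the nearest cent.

PV(remaining coupons) I = 0.68·e^(−0.0570·1/12) + 2.08·e^(−0.0570·4/12) = 2.7176
Current forward F = (S − I)·e^(rT) = (109.02 − 2.7176)·e^(0.0570·8/12) = 106.3024 × 1.038731 = 110.4196
Value (long) = (F − K)·e^(−rT) = (110.4196 − 117.69) × 0.962713 = -6.9993
Value = -€7.00

-€7.00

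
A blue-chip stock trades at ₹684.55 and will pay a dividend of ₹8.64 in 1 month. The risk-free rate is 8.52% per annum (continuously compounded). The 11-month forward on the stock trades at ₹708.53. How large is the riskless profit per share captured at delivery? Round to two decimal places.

PV(dividends) I = 8.64·e^(−0.0852·1/12) = 8.5789
Fair forward F* = (S − I)·e^(rT) = (684.55 − 8.5789)·e^0.078100 = 675.9711 × 1.081231 = 730.8809
Market ₹708.53 < fair 730.8809: forward underpriced → reverse cash-and-carry (short the stock, invest proceeds at r, pay the dividends, go long the forward).
Profit at T = |F_mkt − F*| = |708.53 − 730.8809| = ₹22.35 per share

₹22.35 per share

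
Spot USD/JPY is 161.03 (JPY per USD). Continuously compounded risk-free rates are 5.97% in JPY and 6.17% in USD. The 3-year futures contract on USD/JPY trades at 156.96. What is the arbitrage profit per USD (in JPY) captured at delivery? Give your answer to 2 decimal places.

3.11 per USD (in JPY)

Fair futures: F* = S·e^(carry·T), with carry = (r_JPY − r_USD) = 0.0597 − 0.0617 = -0.0020
F* = 161.03 · e^(-0.0020 × 3) = 161.03 · e^-0.006000 = 161.03 × 0.994018 = 160.0667
Market 156.96 < fair 160.0667: forward underpriced → reverse cash-and-carry (short spot, go long the forward).
At maturity, profit = |F_mkt − F*| = |156.96 − 160.0667| = 3.11 per USD (in JPY)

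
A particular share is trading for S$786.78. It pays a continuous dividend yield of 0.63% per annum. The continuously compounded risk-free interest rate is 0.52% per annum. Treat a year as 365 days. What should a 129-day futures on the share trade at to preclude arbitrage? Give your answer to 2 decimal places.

F = S·e^((r − q)T) = 786.78 · e^((0.0052 − 0.0063) × 129/365)
= 786.78 · e^-0.000389 = 786.78 × 0.999611
F = S$786.47

S$786.47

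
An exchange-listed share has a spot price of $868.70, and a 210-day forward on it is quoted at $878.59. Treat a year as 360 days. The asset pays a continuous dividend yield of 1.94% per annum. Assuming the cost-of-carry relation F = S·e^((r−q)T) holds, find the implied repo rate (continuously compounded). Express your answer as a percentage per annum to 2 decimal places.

3.88%

From F = S·e^((r−q)T): (r − q) = ln(F/S)/T
ln(878.59/868.70) = ln(1.011385) = 0.011321
(r − q) = 0.011321 / (210/360) = 0.019407
r = ln(F/S)/T + q = 0.019407 + 0.0194 = 0.038807
r = 3.88%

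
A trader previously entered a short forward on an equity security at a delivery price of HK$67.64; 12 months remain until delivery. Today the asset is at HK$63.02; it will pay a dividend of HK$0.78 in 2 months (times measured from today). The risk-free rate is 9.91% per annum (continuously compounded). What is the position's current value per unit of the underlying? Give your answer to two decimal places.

-HK$0.99

PV(remaining dividends) I = 0.78·e^(−0.0991·2/12) = 0.7672
Current forward F = (S − I)·e^(rT) = (63.02 − 0.7672)·e^(0.0991·12/12) = 62.2528 × 1.104177 = 68.7381
Value (long) = (F − K)·e^(−rT) = (68.7381 − 67.64) × 0.905652 = 0.9945
Short position value = −(long value) = -HK$0.99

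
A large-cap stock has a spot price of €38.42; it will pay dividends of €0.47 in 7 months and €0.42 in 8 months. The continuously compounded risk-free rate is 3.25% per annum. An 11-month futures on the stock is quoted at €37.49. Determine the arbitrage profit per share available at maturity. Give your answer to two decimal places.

€1.19 per share

PV(dividends) I = 0.47·e^(−0.0325·7/12) + 0.42·e^(−0.0325·8/12) = 0.8722
Fair futures F* = (S − I)·e^(rT) = (38.42 − 0.8722)·e^0.029792 = 37.5478 × 1.030240 = 38.6832
Market €37.49 < fair 38.6832: forward underpriced → reverse cash-and-carry (short the stock, invest proceeds at r, pay the dividends, go long the forward).
Profit at T = |F_mkt − F*| = |37.49 − 38.6832| = €1.19 per share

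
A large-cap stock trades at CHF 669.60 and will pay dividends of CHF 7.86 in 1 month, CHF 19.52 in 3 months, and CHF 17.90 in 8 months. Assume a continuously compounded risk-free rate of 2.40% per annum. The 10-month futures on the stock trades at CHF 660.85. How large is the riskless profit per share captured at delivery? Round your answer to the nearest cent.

CHF 23.49 per share

PV(dividends) I = 7.86·e^(−0.0240·1/12) + 19.52·e^(−0.0240·3/12) + 17.90·e^(−0.0240·8/12) = 44.8634
Fair futures F* = (S − I)·e^(rT) = (669.60 − 44.8634)·e^0.020000 = 624.7366 × 1.020201 = 637.3569
Market CHF 660.85 > fair 637.3569: forward overpriced → cash-and-carry (borrow at r, buy the stock and collect the dividends, short the forward).
Profit at T = |F_mkt − F*| = |660.85 − 637.3569| = CHF 23.49 per share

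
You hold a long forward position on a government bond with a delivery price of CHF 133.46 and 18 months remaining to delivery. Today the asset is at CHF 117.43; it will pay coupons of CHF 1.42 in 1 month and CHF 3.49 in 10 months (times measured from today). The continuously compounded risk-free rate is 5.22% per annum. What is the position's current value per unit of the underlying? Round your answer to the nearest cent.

-CHF 10.73

PV(remaining coupons) I = 1.42·e^(−0.0522·1/12) + 3.49·e^(−0.0522·10/12) = 4.7553
Current forward F = (S − I)·e^(rT) = (117.43 − 4.7553)·e^(0.0522·18/12) = 112.6747 × 1.081447 = 121.8517
Value (long) = (F − K)·e^(−rT) = (121.8517 − 133.46) × 0.924687 = -10.7340
Value = -CHF 10.73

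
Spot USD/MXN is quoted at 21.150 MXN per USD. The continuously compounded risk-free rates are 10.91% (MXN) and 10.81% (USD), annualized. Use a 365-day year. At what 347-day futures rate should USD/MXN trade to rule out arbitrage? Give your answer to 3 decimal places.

21.170

F = S·e^((r_MXN − r_USD)T) = 21.150 · e^((0.1091 − 0.1081) × 347/365)
= 21.150 · e^0.000951 = 21.150 × 1.000951
F = 21.170 MXN per USD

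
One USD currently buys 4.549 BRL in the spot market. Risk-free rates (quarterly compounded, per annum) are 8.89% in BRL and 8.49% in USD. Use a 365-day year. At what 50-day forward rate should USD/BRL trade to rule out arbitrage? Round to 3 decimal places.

4.551

By covered interest parity, F = S · (1+r_BRL/4)^(4T) / (1+r_USD/4)^(4T)
= 4.549 × 1.012118 / 1.011575 = 4.549 × 1.000537
F = 4.551 BRL per USD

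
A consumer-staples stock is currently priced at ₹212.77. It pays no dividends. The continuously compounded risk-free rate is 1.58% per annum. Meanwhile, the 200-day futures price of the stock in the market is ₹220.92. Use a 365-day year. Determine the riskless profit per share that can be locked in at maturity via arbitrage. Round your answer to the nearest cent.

₹6.30 per share

Fair futures: F* = S·e^(carry·T), with carry = r = 0.0158
F* = 212.77 · e^(0.0158 × 200/365) = 212.77 · e^0.008658 = 212.77 × 1.008696 = ₹214.6202
Market ₹220.92 > fair ₹214.6202: forward overpriced → cash-and-carry (buy spot, short the forward).
At maturity, profit = |F_mkt − F*| = |220.92 − 214.6202| = ₹6.30 per share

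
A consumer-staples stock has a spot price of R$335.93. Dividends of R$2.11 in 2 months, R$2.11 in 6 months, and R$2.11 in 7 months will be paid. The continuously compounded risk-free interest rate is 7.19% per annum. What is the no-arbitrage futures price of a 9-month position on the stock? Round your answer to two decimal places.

PV(dividends) I = 2.11·e^(−0.0719·2/12) + 2.11·e^(−0.0719·6/12) + 2.11·e^(−0.0719·7/12)
I = 2.0849 + 2.0355 + 2.0233 = 6.1437
F = (S − I)·e^(rT) = (335.93 − 6.1437) · e^(0.0719·9/12)
= 329.7863 · e^0.053925 = 329.7863 × 1.055405 = R$348.06

R$348.06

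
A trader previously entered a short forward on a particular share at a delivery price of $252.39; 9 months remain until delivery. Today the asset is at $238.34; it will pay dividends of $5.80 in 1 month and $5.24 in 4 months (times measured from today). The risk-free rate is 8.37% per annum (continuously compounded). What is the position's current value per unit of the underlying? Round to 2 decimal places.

$9.55

PV(remaining dividends) I = 5.80·e^(−0.0837·1/12) + 5.24·e^(−0.0837·4/12) = 10.8555
Current forward F = (S − I)·e^(rT) = (238.34 − 10.8555)·e^(0.0837·9/12) = 227.4845 × 1.064787 = 242.2225
Value (long) = (F − K)·e^(−rT) = (242.2225 − 252.39) × 0.939155 = -9.5489
Short position value = −(long value) = $9.55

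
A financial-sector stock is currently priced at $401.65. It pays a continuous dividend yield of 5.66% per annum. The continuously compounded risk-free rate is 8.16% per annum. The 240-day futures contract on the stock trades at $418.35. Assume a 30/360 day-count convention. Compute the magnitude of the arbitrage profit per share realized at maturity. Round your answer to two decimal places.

Fair futures: F* = S·e^(carry·T), with carry = (r − q) = 0.0816 − 0.0566 = 0.0250
F* = 401.65 · e^(0.0250 × 240/360) = 401.65 · e^0.016667 = 401.65 × 1.016807 = $408.4005
Market $418.35 > fair $408.4005: forward overpriced → cash-and-carry (buy spot, short the forward).
At maturity, profit = |F_mkt − F*| = |418.35 − 408.4005| = $9.95 per share

$9.95 per share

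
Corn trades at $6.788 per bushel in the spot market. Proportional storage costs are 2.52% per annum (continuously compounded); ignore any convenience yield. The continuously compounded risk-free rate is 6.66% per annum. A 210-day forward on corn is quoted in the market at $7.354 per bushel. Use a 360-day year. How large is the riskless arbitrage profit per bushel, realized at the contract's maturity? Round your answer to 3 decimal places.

$0.193 per bushel

Fair forward: F* = S·e^(carry·T), with carry = (r + u) = 0.0666 + 0.0252 = 0.0918
F* = 6.788 · e^(0.0918 × 210/360) = 6.788 · e^0.053550 = 6.788 × 1.055010 = $7.1614
Market $7.354 > fair $7.1614: forward overpriced → cash-and-carry (buy spot, short the forward).
At maturity, profit = |F_mkt − F*| = |7.354 − 7.1614| = $0.193 per bushel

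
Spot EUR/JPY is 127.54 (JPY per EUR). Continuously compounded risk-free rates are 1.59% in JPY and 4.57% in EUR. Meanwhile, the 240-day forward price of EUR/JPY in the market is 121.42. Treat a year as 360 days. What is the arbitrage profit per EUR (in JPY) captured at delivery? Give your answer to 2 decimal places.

3.61 per EUR (in JPY)

Fair forward: F* = S·e^(carry·T), with carry = (r_JPY − r_EUR) = 0.0159 − 0.0457 = -0.0298
F* = 127.54 · e^(-0.0298 × 240/360) = 127.54 · e^-0.019867 = 127.54 × 0.980329 = 125.0312
Market 121.42 < fair 125.0312: forward underpriced → reverse cash-and-carry (short spot, go long the forward).
At maturity, profit = |F_mkt − F*| = |121.42 − 125.0312| = 3.61 per EUR (in JPY)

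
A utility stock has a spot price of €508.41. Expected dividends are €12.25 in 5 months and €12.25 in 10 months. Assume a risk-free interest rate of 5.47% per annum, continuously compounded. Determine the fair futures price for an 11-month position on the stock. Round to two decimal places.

PV(dividends) I = 12.25·e^(−0.0547·5/12) + 12.25·e^(−0.0547·10/12)
I = 11.9740 + 11.7041 = 23.6781
F = (S − I)·e^(rT) = (508.41 − 23.6781) · e^(0.0547·11/12)
= 484.7319 · e^0.050142 = 484.7319 × 1.051420 = €509.66

€509.66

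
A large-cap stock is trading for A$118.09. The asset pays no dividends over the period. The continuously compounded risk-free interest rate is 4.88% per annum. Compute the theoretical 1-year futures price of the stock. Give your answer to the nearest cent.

F = S·e^(rT) = 118.09 · e^(0.0488 × 1)
= 118.09 · e^0.048800 = 118.09 × 1.050010
F = A$124.00

A$124.00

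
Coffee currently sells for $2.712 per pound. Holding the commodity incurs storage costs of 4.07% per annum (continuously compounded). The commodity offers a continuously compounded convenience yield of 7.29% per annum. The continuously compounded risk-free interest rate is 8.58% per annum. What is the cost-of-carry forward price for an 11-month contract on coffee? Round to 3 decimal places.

$2.849 per pound

Net carry = r + u − y = 0.0858 + 0.0407 − 0.0729 = 0.0536
F = S·e^((r+u−y)T) = 2.712 · e^(0.0536 × 11/12) = 2.712 · e^0.049133
= 2.712 × 1.050360 = $2.849 per pound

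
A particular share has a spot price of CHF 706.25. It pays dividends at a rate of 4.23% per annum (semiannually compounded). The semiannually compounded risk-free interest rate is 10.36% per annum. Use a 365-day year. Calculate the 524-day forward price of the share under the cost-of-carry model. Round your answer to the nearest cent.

F = S · (1+r/2)^(2T) / (1+q/2)^(2T)
= 706.25 × 1.156046 / 1.061936 = 706.25 × 1.088621
F = CHF 768.84

CHF 768.84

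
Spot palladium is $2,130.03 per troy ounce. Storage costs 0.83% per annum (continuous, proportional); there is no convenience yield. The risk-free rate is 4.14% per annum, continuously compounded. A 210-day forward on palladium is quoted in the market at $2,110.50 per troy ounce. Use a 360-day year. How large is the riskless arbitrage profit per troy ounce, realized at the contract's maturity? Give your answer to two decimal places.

$82.19 per troy ounce

Fair forward: F* = S·e^(carry·T), with carry = (r + u) = 0.0414 + 0.0083 = 0.0497
F* = 2130.03 · e^(0.0497 × 210/360) = 2130.03 · e^0.02899167 = 2130.03 × 1.02941602 = $2192.6870
Market $2110.50 < fair $2192.6870: forward underpriced → reverse cash-and-carry (short spot, go long the forward).
At maturity, profit = |F_mkt − F*| = |2110.50 − 2192.6870| = $82.19 per troy ounce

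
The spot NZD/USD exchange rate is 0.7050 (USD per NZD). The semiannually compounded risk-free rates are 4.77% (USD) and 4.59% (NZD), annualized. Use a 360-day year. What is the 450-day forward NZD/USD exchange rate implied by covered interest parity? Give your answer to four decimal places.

By covered interest parity, F = S · (1+r_USD/2)^(2T) / (1+r_NZD/2)^(2T)
= 0.7050 × 1.060696 / 1.058366 = 0.7050 × 1.002202
F = 0.7066 USD per NZD

0.7066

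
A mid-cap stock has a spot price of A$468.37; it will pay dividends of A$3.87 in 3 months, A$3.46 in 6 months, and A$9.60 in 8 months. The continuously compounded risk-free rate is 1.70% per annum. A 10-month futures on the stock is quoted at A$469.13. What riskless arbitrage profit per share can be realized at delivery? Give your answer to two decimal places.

PV(dividends) I = 3.87·e^(−0.0170·3/12) + 3.46·e^(−0.0170·6/12) + 9.60·e^(−0.0170·8/12) = 16.7761
Fair futures F* = (S − I)·e^(rT) = (468.37 − 16.7761)·e^0.014167 = 451.5939 × 1.014268 = 458.0372
Market A$469.13 > fair 458.0372: forward overpriced → cash-and-carry (borrow at r, buy the stock and collect the dividends, short the forward).
Profit at T = |F_mkt − F*| = |469.13 − 458.0372| = A$11.09 per share

A$11.09 per share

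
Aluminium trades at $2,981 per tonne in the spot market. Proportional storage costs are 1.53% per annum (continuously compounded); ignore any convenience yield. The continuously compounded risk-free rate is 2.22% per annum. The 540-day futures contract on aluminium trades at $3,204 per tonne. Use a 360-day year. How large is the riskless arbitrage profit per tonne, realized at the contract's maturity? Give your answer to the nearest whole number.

$51 per tonne

Fair futures: F* = S·e^(carry·T), with carry = (r + u) = 0.0222 + 0.0153 = 0.0375
F* = 2981 · e^(0.0375 × 540/360) = 2981 · e^0.056250 = 2981 × 1.057862 = $3153.4866
Market $3204 > fair $3153.4866: forward overpriced → cash-and-carry (buy spot, short the forward).
At maturity, profit = |F_mkt − F*| = |3204 − 3153.4866| = $51 per tonne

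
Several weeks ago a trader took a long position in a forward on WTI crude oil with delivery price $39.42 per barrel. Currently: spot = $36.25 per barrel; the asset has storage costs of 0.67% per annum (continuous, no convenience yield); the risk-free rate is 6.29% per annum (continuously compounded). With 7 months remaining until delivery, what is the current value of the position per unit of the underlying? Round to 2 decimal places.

-$1.61 per barrel

Current fair forward for the remaining 7 months: F = S·e^((r + u)·T), (r + u) = 0.0629 + 0.0067 = 0.0696
F = 36.25 · e^(0.0696 × 7/12) = 36.25 × 1.041435 = 37.7520
Value of long forward = (F − K)·e^(−rT) = (37.7520 − 39.42) · e^(−0.0629·7/12)
= -1.6680 × 0.963973 = -1.61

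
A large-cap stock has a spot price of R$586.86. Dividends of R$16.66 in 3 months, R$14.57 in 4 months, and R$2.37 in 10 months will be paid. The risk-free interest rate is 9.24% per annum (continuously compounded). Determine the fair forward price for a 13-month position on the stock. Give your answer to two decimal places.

PV(dividends) I = 16.66·e^(−0.0924·3/12) + 14.57·e^(−0.0924·4/12) + 2.37·e^(−0.0924·10/12)
I = 16.2796 + 14.1281 + 2.1944 = 32.6021
F = (S − I)·e^(rT) = (586.86 − 32.6021) · e^(0.0924·13/12)
= 554.2579 · e^0.100100 = 554.2579 × 1.105281 = R$612.61

R$612.61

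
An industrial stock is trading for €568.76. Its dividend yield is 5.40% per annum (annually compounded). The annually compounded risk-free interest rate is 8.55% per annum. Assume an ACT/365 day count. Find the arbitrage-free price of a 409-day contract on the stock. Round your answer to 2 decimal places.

F = S · (1+r)^T / (1+q)^T
= 568.76 × 1.096289 / 1.060703 = 568.76 × 1.033549
F = €587.84

€587.84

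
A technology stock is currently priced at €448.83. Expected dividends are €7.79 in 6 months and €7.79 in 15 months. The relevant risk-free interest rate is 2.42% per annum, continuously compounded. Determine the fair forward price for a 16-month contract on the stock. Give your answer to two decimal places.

€447.79

PV(dividends) I = 7.79·e^(−0.0242·6/12) + 7.79·e^(−0.0242·15/12)
I = 7.6963 + 7.5579 = 15.2542
F = (S − I)·e^(rT) = (448.83 − 15.2542) · e^(0.0242·16/12)
= 433.5758 · e^0.032267 = 433.5758 × 1.032793 = €447.79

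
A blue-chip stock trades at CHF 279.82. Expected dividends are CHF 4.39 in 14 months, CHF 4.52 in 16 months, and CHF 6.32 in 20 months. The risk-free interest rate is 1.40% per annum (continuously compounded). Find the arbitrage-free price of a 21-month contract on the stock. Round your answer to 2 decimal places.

CHF 271.46

PV(dividends) I = 4.39·e^(−0.0140·14/12) + 4.52·e^(−0.0140·16/12) + 6.32·e^(−0.0140·20/12)
I = 4.3189 + 4.4364 + 6.1742 = 14.9295
F = (S − I)·e^(rT) = (279.82 − 14.9295) · e^(0.0140·21/12)
= 264.8905 · e^0.024500 = 264.8905 × 1.024803 = CHF 271.46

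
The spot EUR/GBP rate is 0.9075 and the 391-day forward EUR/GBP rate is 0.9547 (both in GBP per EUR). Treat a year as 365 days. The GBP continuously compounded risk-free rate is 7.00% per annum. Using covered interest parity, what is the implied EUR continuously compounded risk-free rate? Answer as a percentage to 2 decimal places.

2.27%

F = S·e^((r_GBP − r_EUR)T) ⇒ r_EUR = r_GBP − ln(F/S)/T
ln(0.9547/0.9075) = 0.050704; /(391/365) = 0.047332
r_EUR = 0.0700 − 0.047332 = 0.022668
r_EUR = 2.27%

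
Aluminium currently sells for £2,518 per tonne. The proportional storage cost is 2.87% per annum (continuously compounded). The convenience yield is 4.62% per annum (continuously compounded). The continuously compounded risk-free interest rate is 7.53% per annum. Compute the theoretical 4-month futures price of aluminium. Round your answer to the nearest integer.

Net carry = r + u − y = 0.0753 + 0.0287 − 0.0462 = 0.0578
F = S·e^((r+u−y)T) = 2518 · e^(0.0578 × 4/12) = 2518 · e^0.019267
= 2518 × 1.019454 = £2,567 per tonne

£2,567 per tonne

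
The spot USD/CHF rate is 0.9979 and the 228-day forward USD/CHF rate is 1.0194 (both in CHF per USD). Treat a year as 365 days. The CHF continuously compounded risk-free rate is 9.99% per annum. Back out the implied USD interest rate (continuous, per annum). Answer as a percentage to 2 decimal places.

F = S·e^((r_CHF − r_USD)T) ⇒ r_USD = r_CHF − ln(F/S)/T
ln(1.0194/0.9979) = 0.021316; /(228/365) = 0.034124
r_USD = 0.0999 − 0.034124 = 0.065776
r_USD = 6.58%

6.58%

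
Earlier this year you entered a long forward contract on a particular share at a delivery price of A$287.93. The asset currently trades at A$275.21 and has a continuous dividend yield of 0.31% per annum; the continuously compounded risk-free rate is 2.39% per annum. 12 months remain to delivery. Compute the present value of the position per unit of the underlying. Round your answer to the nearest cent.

Current fair forward for the remaining 12 months: F = S·e^((r − q)·T), (r − q) = 0.0239 − 0.0031 = 0.0208
F = 275.21 · e^(0.0208 × 12/12) = 275.21 × 1.021018 = 280.9944
Value of long forward = (F − K)·e^(−rT) = (280.9944 − 287.93) · e^(−0.0239·12/12)
= -6.9356 × 0.976383 = -6.77

-A$6.77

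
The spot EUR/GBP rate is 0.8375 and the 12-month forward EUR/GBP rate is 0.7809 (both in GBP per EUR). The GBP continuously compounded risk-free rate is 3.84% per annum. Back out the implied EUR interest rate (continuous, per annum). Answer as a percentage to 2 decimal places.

F = S·e^((r_GBP − r_EUR)T) ⇒ r_EUR = r_GBP − ln(F/S)/T
ln(0.7809/0.8375) = -0.069974; /(12/12) = -0.069974
r_EUR = 0.0384 + 0.069974 = 0.108374
r_EUR = 10.84%

10.84%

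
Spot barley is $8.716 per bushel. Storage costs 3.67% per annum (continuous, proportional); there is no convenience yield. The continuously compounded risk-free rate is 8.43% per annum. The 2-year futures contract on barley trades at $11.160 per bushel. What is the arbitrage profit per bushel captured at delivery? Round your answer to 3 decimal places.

$0.058 per bushel

Fair futures: F* = S·e^(carry·T), with carry = (r + u) = 0.0843 + 0.0367 = 0.1210
F* = 8.716 · e^(0.1210 × 2) = 8.716 · e^0.242000 = 8.716 × 1.273794 = $11.1024
Market $11.160 > fair $11.1024: forward overpriced → cash-and-carry (buy spot, short the forward).
At maturity, profit = |F_mkt − F*| = |11.160 − 11.1024| = $0.058 per bushel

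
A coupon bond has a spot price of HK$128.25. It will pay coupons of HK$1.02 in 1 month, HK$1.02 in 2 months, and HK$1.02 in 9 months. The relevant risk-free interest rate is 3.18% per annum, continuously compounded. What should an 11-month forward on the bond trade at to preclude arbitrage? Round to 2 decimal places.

HK$128.93

PV(coupons) I = 1.02·e^(−0.0318·1/12) + 1.02·e^(−0.0318·2/12) + 1.02·e^(−0.0318·9/12)
I = 1.0173 + 1.0146 + 0.9960 = 3.0279
F = (S − I)·e^(rT) = (128.25 − 3.0279) · e^(0.0318·11/12)
= 125.2221 · e^0.029150 = 125.2221 × 1.029579 = HK$128.93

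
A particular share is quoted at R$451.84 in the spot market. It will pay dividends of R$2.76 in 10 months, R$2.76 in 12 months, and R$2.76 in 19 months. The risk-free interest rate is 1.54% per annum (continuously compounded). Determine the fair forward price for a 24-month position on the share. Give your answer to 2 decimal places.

PV(dividends) I = 2.76·e^(−0.0154·10/12) + 2.76·e^(−0.0154·12/12) + 2.76·e^(−0.0154·19/12)
I = 2.7248 + 2.7178 + 2.6935 = 8.1361
F = (S − I)·e^(rT) = (451.84 − 8.1361) · e^(0.0154·24/12)
= 443.7039 · e^0.030800 = 443.7039 × 1.031279 = R$457.58

R$457.58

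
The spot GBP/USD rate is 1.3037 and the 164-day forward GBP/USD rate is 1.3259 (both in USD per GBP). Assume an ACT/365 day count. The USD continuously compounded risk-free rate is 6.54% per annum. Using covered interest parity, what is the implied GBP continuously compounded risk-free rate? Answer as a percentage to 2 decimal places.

2.78%

F = S·e^((r_USD − r_GBP)T) ⇒ r_GBP = r_USD − ln(F/S)/T
ln(1.3259/1.3037) = 0.016885; /(164/365) = 0.037579
r_GBP = 0.0654 − 0.037579 = 0.027821
r_GBP = 2.78%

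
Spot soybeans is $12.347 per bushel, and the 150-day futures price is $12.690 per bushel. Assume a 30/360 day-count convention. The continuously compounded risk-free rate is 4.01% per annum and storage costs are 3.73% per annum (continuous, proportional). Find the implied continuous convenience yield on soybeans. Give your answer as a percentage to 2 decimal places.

1.16%

F = S·e^((r+u−y)T) ⇒ (r+u−y) = ln(F/S)/T
ln(12.690/12.347) = 0.027401; /T ⇒ 0.065762
y = r + u − ln(F/S)/T = 0.0401 + 0.0373 − 0.065762 = 0.011638
y = 1.16%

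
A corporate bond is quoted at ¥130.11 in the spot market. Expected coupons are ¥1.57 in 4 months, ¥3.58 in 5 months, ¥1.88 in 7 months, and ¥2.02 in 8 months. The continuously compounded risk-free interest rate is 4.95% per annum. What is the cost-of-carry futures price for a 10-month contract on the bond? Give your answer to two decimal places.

PV(coupons) I = 1.57·e^(−0.0495·4/12) + 3.58·e^(−0.0495·5/12) + 1.88·e^(−0.0495·7/12) + 2.02·e^(−0.0495·8/12)
I = 1.5443 + 3.5069 + 1.8265 + 1.9544 = 8.8321
F = (S − I)·e^(rT) = (130.11 − 8.8321) · e^(0.0495·10/12)
= 121.2779 · e^0.041250 = 121.2779 × 1.042113 = ¥126.39

¥126.39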